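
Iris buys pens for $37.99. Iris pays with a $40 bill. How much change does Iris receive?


Start with the amount paid:
$40
Subtract the price:
$40 - $37.99 = $2.01

$2.01


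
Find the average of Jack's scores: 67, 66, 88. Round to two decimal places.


Add the scores:
67 + 66 + 88 = 221
Divide by the number of tests:
221 / 3 = 73.6666... ≈ 73.67

73.67


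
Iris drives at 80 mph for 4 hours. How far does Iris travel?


Use the formula: distance = speed x time
Speed = 80 mph, Time = 4 hours
80 x 4 = 320 miles

320 miles


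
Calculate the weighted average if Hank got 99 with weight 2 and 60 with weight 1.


Weighted sum:
2 x 99 + 1 x 60 = 258
Total weight:
2 + 1 = 3
Weighted average:
258 / 3 = 86

86


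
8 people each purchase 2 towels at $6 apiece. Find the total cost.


Cost per person:
2 x $6 = $12
Group total:
8 x $12 = $96

$96


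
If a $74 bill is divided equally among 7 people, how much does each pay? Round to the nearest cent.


Total bill: $74
Number of people: 7
Each pays: $74 / 7 = $10.5714... ≈ $10.57

$10.57


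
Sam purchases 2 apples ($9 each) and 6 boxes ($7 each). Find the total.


Cost of apples:
2 x $9 = $18
Cost of boxes:
6 x $7 = $42
Add both:
$18 + $42 = $60

$60


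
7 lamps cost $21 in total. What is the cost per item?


Total cost: $21
Number of items: 7
Unit price: $21 / 7 = $3

$3


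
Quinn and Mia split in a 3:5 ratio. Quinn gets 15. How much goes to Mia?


Find the multiplier:
15 / 3 = 5
Apply to Mia's share:
5 x 5 = 25

25


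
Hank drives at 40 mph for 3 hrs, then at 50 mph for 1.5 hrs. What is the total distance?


Leg 1 distance:
40 x 3 = 120 miles
Leg 2 distance:
50 x 1.5 = 75 miles
Total distance:
120 + 75 = 195 miles

195 miles


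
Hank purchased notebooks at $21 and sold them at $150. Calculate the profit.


Selling price = $150
Cost price = $21
Profit = selling price - cost price:
Profit = $150 - $21 = $129

$129


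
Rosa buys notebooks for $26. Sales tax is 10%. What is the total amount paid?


Calculate the tax:
10% of $26 = $2.60
Add tax to price:
$26 + $2.60 = $28.60

$28.60


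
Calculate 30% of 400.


Convert percentage to decimal:
30% = 0.3
Multiply:
400 x 0.3 = 120

120


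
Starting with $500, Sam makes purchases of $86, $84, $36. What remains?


Add up expenses:
$86 + $84 + $36 = $206
Subtract from budget:
$500 - $206 = $294

$294


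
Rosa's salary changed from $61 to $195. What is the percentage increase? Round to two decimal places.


Find the absolute change:
|195 - 61| = 134
Divide by original and multiply by 100:
134 / 61 x 100 = 219.6721...% ≈ 219.67%

219.67%


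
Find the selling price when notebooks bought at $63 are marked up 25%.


Calculate the markup amount:
25% of $63 = $15.75
Add to cost:
$63 + $15.75 = $78.75

$78.75


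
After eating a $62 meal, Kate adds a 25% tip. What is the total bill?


Calculate the tip:
25% of $62 = $15.50
Add tip to meal cost:
$62 + $15.50 = $77.50

$77.50


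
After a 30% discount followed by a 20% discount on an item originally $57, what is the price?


First discount:
30% of $57 = $17.10
Price after first discount:
$57 - $17.10 = $39.90
Second discount:
20% of $39.90 = $7.98
Final price:
$39.90 - $7.98 = $31.92

$31.92


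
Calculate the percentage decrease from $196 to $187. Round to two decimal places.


Find the absolute change:
|187 - 196| = 9
Divide by original and multiply by 100:
9 / 196 x 100 = 4.5918...% ≈ 4.59%

4.59%


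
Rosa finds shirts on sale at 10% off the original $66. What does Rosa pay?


Calculate the discount amount:
10% of $66 = $6.60
Subtract from original:
$66 - $6.60 = $59.40

$59.40


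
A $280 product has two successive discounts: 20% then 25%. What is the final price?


First discount:
20% of $280 = $56
Price after first discount:
$280 - $56 = $224
Second discount:
25% of $224 = $56
Final price:
$224 - $56 = $168

$168


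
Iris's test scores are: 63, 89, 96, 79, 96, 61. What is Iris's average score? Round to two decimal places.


Add the scores:
63 + 89 + 96 + 79 + 96 + 61 = 484
Divide by the number of tests:
484 / 6 = 80.6666... ≈ 80.67

80.67


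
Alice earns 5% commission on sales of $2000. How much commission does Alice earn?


Convert rate to decimal:
5% = 0.05
Multiply by sales:
$2000 x 0.05 = $100

$100


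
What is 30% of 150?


Convert percentage to decimal:
30% = 0.3
Multiply:
150 x 0.3 = 45

45


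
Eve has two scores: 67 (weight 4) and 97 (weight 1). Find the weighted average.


Weighted sum:
4 x 67 + 1 x 97 = 365
Total weight:
4 + 1 = 5
Weighted average:
365 / 5 = 73

73


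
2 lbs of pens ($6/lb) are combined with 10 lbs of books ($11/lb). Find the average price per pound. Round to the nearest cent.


Cost of pens:
2 x $6 = $12
Cost of books:
10 x $11 = $110
Total cost: $12 + $110 = $122
Total weight: 12 lbs
Average: $122 / 12 = $10.1666... ≈ $10.17/lb

$10.17/lb


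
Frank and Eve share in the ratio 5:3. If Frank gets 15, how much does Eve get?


Find the multiplier:
15 / 5 = 3
Apply to Eve's share:
3 x 3 = 9

9


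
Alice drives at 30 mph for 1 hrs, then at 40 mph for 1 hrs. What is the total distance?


Leg 1 distance:
30 x 1 = 30 miles
Leg 2 distance:
40 x 1 = 40 miles
Total distance:
30 + 40 = 70 miles

70 miles


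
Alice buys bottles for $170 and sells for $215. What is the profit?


Selling price = $215
Cost price = $170
Profit = selling price - cost price:
Profit = $215 - $170 = $45

$45


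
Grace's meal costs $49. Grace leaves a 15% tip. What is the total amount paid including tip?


Calculate the tip:
15% of $49 = $7.35
Add tip to meal cost:
$49 + $7.35 = $56.35

$56.35


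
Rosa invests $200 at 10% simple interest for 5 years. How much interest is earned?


Use the formula I = P x R x T / 100
P x R x T = 200 x 10 x 5 = 10000
I = 10000 / 100 = $100

$100


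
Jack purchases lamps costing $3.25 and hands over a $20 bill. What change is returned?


Start with the amount paid:
$20
Subtract the price:
$20 - $3.25 = $16.75

$16.75


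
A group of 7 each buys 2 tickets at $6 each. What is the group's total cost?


Cost per person:
2 x $6 = $12
Group total:
7 x $12 = $84

$84


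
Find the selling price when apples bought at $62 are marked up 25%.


Calculate the markup amount:
25% of $62 = $15.50
Add to cost:
$62 + $15.50 = $77.50

$77.50


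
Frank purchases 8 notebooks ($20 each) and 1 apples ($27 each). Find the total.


Cost of notebooks:
8 x $20 = $160
Cost of apples:
1 x $27 = $27
Add both:
$160 + $27 = $187

$187


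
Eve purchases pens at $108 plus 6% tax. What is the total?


Calculate the tax:
6% of $108 = $6.48
Add tax to price:
$108 + $6.48 = $114.48

$114.48


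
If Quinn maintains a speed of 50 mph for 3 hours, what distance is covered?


Use the formula: distance = speed x time
Speed = 50 mph, Time = 3 hours
50 x 3 = 150 miles

150 miles


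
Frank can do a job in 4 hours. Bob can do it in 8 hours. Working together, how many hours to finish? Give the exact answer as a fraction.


Frank's rate: 1/4 of the job per hour
Bob's rate: 1/8 of the job per hour
Combined rate: 1/4 + 1/8 = 3/8 per hour
Time = 1 / (3/8) = 8/3 hours (≈ 2.67 hours)

8/3 hours


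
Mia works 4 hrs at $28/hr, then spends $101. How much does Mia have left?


Calculate earnings:
4 x $28 = $112
Subtract spending:
$112 - $101 = $11

$11


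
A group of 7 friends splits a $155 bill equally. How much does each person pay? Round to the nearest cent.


Total bill: $155
Number of people: 7
Each pays: $155 / 7 = $22.1428... ≈ $22.14

$22.14


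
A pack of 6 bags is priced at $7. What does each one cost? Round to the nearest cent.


Total cost: $7
Number of items: 6
Unit price: $7 / 6 = $1.1666... ≈ $1.17

$1.17


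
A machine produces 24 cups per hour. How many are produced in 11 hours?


Production rate: 24 cups per hour
Time: 11 hours
Total: 24 x 11 = 264 cups

264 cups


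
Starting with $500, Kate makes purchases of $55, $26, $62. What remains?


Add up expenses:
$55 + $26 + $62 = $143
Subtract from budget:
$500 - $143 = $357

$357


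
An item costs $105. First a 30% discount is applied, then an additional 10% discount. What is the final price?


First discount:
30% of $105 = $31.50
Price after first discount:
$105 - $31.50 = $73.50
Second discount:
10% of $73.50 = $7.35
Final price:
$73.50 - $7.35 = $66.15

$66.15


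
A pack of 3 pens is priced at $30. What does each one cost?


Total cost: $30
Number of items: 3
Unit price: $30 / 3 = $10

$10


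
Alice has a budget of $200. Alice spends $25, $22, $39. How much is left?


Add up expenses:
$25 + $22 + $39 = $86
Subtract from budget:
$200 - $86 = $114

$114


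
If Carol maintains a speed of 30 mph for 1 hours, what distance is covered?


Use the formula: distance = speed x time
Speed = 30 mph, Time = 1 hours
30 x 1 = 30 miles

30 miles


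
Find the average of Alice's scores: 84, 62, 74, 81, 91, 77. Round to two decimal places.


Add the scores:
84 + 62 + 74 + 81 + 91 + 77 = 469
Divide by the number of tests:
469 / 6 = 78.1666... ≈ 78.17

78.17


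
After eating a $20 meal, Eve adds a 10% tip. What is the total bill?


Calculate the tip:
10% of $20 = $2
Add tip to meal cost:
$20 + $2 = $22

$22


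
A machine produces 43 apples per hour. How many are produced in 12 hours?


Production rate: 43 apples per hour
Time: 12 hours
Total: 43 x 12 = 516 apples

516 apples


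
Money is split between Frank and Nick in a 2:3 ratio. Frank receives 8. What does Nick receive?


Find the multiplier:
8 / 2 = 4
Apply to Nick's share:
3 x 4 = 12

12


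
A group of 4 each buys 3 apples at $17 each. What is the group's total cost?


Cost per person:
3 x $17 = $51
Group total:
4 x $51 = $204

$204


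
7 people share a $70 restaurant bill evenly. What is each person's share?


Total bill: $70
Number of people: 7
Each pays: $70 / 7 = $10

$10


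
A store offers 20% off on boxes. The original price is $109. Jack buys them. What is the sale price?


Calculate the discount amount:
20% of $109 = $21.80
Subtract from original:
$109 - $21.80 = $87.20

$87.20


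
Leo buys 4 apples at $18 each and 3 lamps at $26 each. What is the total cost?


Cost of apples:
4 x $18 = $72
Cost of lamps:
3 x $26 = $78
Add both:
$72 + $78 = $150

$150


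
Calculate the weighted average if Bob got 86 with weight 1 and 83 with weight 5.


Weighted sum:
1 x 86 + 5 x 83 = 501
Total weight:
1 + 5 = 6
Weighted average:
501 / 6 = 83.5

83.5


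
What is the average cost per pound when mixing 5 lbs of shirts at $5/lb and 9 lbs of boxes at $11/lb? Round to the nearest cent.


Cost of shirts:
5 x $5 = $25
Cost of boxes:
9 x $11 = $99
Total cost: $25 + $99 = $124
Total weight: 14 lbs
Average: $124 / 14 = $8.8571... ≈ $8.86/lb

$8.86/lb


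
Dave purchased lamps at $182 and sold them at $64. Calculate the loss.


Selling price = $64
Cost price = $182
Loss = cost price - selling price:
Loss = $182 - $64 = $118

$118


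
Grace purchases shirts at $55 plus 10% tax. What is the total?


Calculate the tax:
10% of $55 = $5.50
Add tax to price:
$55 + $5.50 = $60.50

$60.50


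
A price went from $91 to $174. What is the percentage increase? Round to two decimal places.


Find the absolute change:
|174 - 91| = 83
Divide by original and multiply by 100:
83 / 91 x 100 = 91.2087...% ≈ 91.21%

91.21%


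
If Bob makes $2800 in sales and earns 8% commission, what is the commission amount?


Convert rate to decimal:
8% = 0.08
Multiply by sales:
$2800 x 0.08 = $224

$224


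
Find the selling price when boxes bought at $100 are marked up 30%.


Calculate the markup amount:
30% of $100 = $30
Add to cost:
$100 + $30 = $130

$130


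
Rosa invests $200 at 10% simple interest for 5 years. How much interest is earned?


Use the formula I = P x R x T / 100
P x R x T = 200 x 10 x 5 = 10000
I = 10000 / 100 = $100

$100


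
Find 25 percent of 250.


Convert percentage to decimal:
25% = 0.25
Multiply:
250 x 0.25 = 62.5

62.5


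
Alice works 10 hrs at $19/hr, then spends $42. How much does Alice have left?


Calculate earnings:
10 x $19 = $190
Subtract spending:
$190 - $42 = $148

$148


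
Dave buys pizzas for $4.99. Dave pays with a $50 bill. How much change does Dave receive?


Start with the amount paid:
$50
Subtract the price:
$50 - $4.99 = $45.01

$45.01


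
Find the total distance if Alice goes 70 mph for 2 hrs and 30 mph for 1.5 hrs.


Leg 1 distance:
70 x 2 = 140 miles
Leg 2 distance:
30 x 1.5 = 45 miles
Total distance:
140 + 45 = 185 miles

185 miles


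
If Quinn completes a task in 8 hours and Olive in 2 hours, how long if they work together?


Quinn's rate: 1/8 of the job per hour
Olive's rate: 1/2 of the job per hour
Combined rate: 1/8 + 1/2 = 5/8 per hour
Time = 1 / (5/8) = 8/5 = 1.6 hours

1.6 hours


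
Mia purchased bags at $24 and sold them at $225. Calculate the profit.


Selling price = $225
Cost price = $24
Profit = selling price - cost price:
Profit = $225 - $24 = $201

$201


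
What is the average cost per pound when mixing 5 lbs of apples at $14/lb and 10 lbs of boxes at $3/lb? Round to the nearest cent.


Cost of apples:
5 x $14 = $70
Cost of boxes:
10 x $3 = $30
Total cost: $70 + $30 = $100
Total weight: 15 lbs
Average: $100 / 15 = $6.6666... ≈ $6.67/lb

$6.67/lb


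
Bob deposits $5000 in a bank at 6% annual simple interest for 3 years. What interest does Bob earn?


Use the formula I = P x R x T / 100
P x R x T = 5000 x 6 x 3 = 90000
I = 90000 / 100 = $900

$900


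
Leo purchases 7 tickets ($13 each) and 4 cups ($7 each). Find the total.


Cost of tickets:
7 x $13 = $91
Cost of cups:
4 x $7 = $28
Add both:
$91 + $28 = $119

$119


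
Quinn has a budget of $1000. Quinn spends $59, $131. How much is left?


Add up expenses:
$59 + $131 = $190
Subtract from budget:
$1000 - $190 = $810

$810


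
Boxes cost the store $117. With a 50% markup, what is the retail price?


Calculate the markup amount:
50% of $117 = $58.50
Add to cost:
$117 + $58.50 = $175.50

$175.50


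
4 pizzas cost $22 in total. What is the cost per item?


Total cost: $22
Number of items: 4
Unit price: $22 / 4 = $5.50

$5.50


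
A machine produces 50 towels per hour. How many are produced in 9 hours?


Production rate: 50 towels per hour
Time: 9 hours
Total: 50 x 9 = 450 towels

450 towels


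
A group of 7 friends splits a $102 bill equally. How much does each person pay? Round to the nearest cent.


Total bill: $102
Number of people: 7
Each pays: $102 / 7 = $14.5714... ≈ $14.57

$14.57


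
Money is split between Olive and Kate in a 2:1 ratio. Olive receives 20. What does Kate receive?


Find the multiplier:
20 / 2 = 10
Apply to Kate's share:
1 x 10 = 10

10


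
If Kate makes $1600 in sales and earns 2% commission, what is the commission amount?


Convert rate to decimal:
2% = 0.02
Multiply by sales:
$1600 x 0.02 = $32

$32


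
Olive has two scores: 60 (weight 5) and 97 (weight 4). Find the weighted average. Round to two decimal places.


Weighted sum:
5 x 60 + 4 x 97 = 688
Total weight:
5 + 4 = 9
Weighted average:
688 / 9 = 76.4444... ≈ 76.44

76.44


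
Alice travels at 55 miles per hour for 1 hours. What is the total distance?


Use the formula: distance = speed x time
Speed = 55 mph, Time = 1 hours
55 x 1 = 55 miles

55 miles


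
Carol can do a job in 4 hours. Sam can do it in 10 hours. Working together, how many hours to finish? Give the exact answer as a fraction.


Carol's rate: 1/4 of the job per hour
Sam's rate: 1/10 of the job per hour
Combined rate: 1/4 + 1/10 = 7/20 per hour
Time = 1 / (7/20) = 20/7 hours (≈ 2.86 hours)

20/7 hours


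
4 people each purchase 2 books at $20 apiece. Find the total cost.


Cost per person:
2 x $20 = $40
Group total:
4 x $40 = $160

$160


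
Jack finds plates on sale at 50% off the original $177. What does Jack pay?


Calculate the discount amount:
50% of $177 = $88.50
Subtract from original:
$177 - $88.50 = $88.50

$88.50


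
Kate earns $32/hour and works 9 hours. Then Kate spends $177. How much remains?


Calculate earnings:
9 x $32 = $288
Subtract spending:
$288 - $177 = $111

$111


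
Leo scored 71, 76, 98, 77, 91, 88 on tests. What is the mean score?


Add the scores:
71 + 76 + 98 + 77 + 91 + 88 = 501
Divide by the number of tests:
501 / 6 = 83.5

83.5


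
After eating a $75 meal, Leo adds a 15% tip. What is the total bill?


Calculate the tip:
15% of $75 = $11.25
Add tip to meal cost:
$75 + $11.25 = $86.25

$86.25


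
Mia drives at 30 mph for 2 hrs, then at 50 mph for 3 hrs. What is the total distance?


Leg 1 distance:
30 x 2 = 60 miles
Leg 2 distance:
50 x 3 = 150 miles
Total distance:
60 + 150 = 210 miles

210 miles


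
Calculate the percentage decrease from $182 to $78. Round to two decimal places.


Find the absolute change:
|78 - 182| = 104
Divide by original and multiply by 100:
104 / 182 x 100 = 57.1428...% ≈ 57.14%

57.14%


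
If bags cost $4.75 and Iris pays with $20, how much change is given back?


Start with the amount paid:
$20
Subtract the price:
$20 - $4.75 = $15.25

$15.25


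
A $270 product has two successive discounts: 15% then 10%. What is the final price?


First discount:
15% of $270 = $40.50
Price after first discount:
$270 - $40.50 = $229.50
Second discount:
10% of $229.50 = $22.95
Final price:
$229.50 - $22.95 = $206.55

$206.55


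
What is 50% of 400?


Convert percentage to decimal:
50% = 0.5
Multiply:
400 x 0.5 = 200

200


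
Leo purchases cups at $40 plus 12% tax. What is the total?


Calculate the tax:
12% of $40 = $4.80
Add tax to price:
$40 + $4.80 = $44.80

$44.80


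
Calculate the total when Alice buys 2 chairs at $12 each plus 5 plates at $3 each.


Cost of chairs:
2 x $12 = $24
Cost of plates:
5 x $3 = $15
Add both:
$24 + $15 = $39

$39


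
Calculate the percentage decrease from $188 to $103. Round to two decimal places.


Find the absolute change:
|103 - 188| = 85
Divide by original and multiply by 100:
85 / 188 x 100 = 45.2127...% ≈ 45.21%

45.21%


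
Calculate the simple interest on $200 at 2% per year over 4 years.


Use the formula I = P x R x T / 100
P x R x T = 200 x 2 x 4 = 1600
I = 1600 / 100 = $16

$16


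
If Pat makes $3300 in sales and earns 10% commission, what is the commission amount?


Convert rate to decimal:
10% = 0.1
Multiply by sales:
$3300 x 0.1 = $330

$330


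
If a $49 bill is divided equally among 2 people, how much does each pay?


Total bill: $49
Number of people: 2
Each pays: $49 / 2 = $24.50

$24.50


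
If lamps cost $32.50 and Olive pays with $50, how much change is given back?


Start with the amount paid:
$50
Subtract the price:
$50 - $32.50 = $17.50

$17.50


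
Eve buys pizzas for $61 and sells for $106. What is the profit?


Selling price = $106
Cost price = $61
Profit = selling price - cost price:
Profit = $106 - $61 = $45

$45


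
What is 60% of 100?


Convert percentage to decimal:
60% = 0.6
Multiply:
100 x 0.6 = 60

60


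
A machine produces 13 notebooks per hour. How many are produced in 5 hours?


Production rate: 13 notebooks per hour
Time: 5 hours
Total: 13 x 5 = 65 notebooks

65 notebooks


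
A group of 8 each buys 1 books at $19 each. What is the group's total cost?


Cost per person:
1 x $19 = $19
Group total:
8 x $19 = $152

$152


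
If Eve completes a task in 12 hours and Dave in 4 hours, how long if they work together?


Eve's rate: 1/12 of the job per hour
Dave's rate: 1/4 of the job per hour
Combined rate: 1/12 + 1/4 = 1/3 per hour
Time = 1 / (1/3) = 3 hours

3 hours


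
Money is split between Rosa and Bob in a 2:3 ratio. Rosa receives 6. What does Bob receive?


Find the multiplier:
6 / 2 = 3
Apply to Bob's share:
3 x 3 = 9

9


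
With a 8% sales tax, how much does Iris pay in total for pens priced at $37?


Calculate the tax:
8% of $37 = $2.96
Add tax to price:
$37 + $2.96 = $39.96

$39.96


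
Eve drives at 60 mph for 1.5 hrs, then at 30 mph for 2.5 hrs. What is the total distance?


Leg 1 distance:
60 x 1.5 = 90 miles
Leg 2 distance:
30 x 2.5 = 75 miles
Total distance:
90 + 75 = 165 miles

165 miles


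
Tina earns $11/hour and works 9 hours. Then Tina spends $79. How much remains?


Calculate earnings:
9 x $11 = $99
Subtract spending:
$99 - $79 = $20

$20


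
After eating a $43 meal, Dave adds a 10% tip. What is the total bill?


Calculate the tip:
10% of $43 = $4.30
Add tip to meal cost:
$43 + $4.30 = $47.30

$47.30


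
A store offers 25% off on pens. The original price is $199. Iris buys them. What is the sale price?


Calculate the discount amount:
25% of $199 = $49.75
Subtract from original:
$199 - $49.75 = $149.25

$149.25


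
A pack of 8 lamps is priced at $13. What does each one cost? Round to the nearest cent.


Total cost: $13
Number of items: 8
Unit price: $13 / 8 = $1.625 ≈ $1.63

$1.63


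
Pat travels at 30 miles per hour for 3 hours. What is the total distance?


Use the formula: distance = speed x time
Speed = 30 mph, Time = 3 hours
30 x 3 = 90 miles

90 miles


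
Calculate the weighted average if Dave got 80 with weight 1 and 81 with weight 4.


Weighted sum:
1 x 80 + 4 x 81 = 404
Total weight:
1 + 4 = 5
Weighted average:
404 / 5 = 80.8

80.8


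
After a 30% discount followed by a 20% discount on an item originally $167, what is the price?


First discount:
30% of $167 = $50.10
Price after first discount:
$167 - $50.10 = $116.90
Second discount:
20% of $116.90 = $23.38
Final price:
$116.90 - $23.38 = $93.52

$93.52


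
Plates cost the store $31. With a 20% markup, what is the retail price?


Calculate the markup amount:
20% of $31 = $6.20
Add to cost:
$31 + $6.20 = $37.20

$37.20


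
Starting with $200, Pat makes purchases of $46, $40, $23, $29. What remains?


Add up expenses:
$46 + $40 + $23 + $29 = $138
Subtract from budget:
$200 - $138 = $62

$62


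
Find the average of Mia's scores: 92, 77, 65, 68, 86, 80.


Add the scores:
92 + 77 + 65 + 68 + 86 + 80 = 468
Divide by the number of tests:
468 / 6 = 78

78


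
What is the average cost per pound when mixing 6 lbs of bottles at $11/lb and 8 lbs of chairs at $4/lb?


Cost of bottles:
6 x $11 = $66
Cost of chairs:
8 x $4 = $32
Total cost: $66 + $32 = $98
Total weight: 14 lbs
Average: $98 / 14 = $7/lb

$7/lb


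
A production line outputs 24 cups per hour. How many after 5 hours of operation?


Production rate: 24 cups per hour
Time: 5 hours
Total: 24 x 5 = 120 cups

120 cups


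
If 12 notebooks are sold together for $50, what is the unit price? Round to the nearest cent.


Total cost: $50
Number of items: 12
Unit price: $50 / 12 = $4.1666... ≈ $4.17

$4.17


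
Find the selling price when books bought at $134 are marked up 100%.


Calculate the markup amount:
100% of $134 = $134
Add to cost:
$134 + $134 = $268

$268


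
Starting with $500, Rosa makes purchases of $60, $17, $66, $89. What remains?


Add up expenses:
$60 + $17 + $66 + $89 = $232
Subtract from budget:
$500 - $232 = $268

$268


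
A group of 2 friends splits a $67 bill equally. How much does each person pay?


Total bill: $67
Number of people: 2
Each pays: $67 / 2 = $33.50

$33.50


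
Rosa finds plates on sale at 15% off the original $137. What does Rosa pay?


Calculate the discount amount:
15% of $137 = $20.55
Subtract from original:
$137 - $20.55 = $116.45

$116.45


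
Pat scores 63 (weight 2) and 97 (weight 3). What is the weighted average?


Weighted sum:
2 x 63 + 3 x 97 = 417
Total weight:
2 + 3 = 5
Weighted average:
417 / 5 = 83.4

83.4


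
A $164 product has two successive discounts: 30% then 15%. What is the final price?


First discount:
30% of $164 = $49.20
Price after first discount:
$164 - $49.20 = $114.80
Second discount:
15% of $114.80 = $17.22
Final price:
$114.80 - $17.22 = $97.58

$97.58


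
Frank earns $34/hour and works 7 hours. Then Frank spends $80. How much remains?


Calculate earnings:
7 x $34 = $238
Subtract spending:
$238 - $80 = $158

$158


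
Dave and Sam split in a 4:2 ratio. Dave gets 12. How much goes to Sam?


Find the multiplier:
12 / 4 = 3
Apply to Sam's share:
2 x 3 = 6

6


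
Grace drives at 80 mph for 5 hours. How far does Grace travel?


Use the formula: distance = speed x time
Speed = 80 mph, Time = 5 hours
80 x 5 = 400 miles

400 miles


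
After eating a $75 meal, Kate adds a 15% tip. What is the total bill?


Calculate the tip:
15% of $75 = $11.25
Add tip to meal cost:
$75 + $11.25 = $86.25

$86.25


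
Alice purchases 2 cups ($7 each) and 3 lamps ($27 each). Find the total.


Cost of cups:
2 x $7 = $14
Cost of lamps:
3 x $27 = $81
Add both:
$14 + $81 = $95

$95


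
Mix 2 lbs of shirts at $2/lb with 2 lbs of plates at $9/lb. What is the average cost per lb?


Cost of shirts:
2 x $2 = $4
Cost of plates:
2 x $9 = $18
Total cost: $4 + $18 = $22
Total weight: 4 lbs
Average: $22 / 4 = $5.50/lb

$5.50/lb


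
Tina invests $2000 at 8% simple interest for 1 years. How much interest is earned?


Use the formula I = P x R x T / 100
P x R x T = 2000 x 8 x 1 = 16000
I = 16000 / 100 = $160

$160


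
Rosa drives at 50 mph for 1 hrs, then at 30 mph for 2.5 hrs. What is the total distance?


Leg 1 distance:
50 x 1 = 50 miles
Leg 2 distance:
30 x 2.5 = 75 miles
Total distance:
50 + 75 = 125 miles

125 miles


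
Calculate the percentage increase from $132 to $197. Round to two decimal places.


Find the absolute change:
|197 - 132| = 65
Divide by original and multiply by 100:
65 / 132 x 100 = 49.2424...% ≈ 49.24%

49.24%


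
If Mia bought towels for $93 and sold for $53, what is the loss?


Selling price = $53
Cost price = $93
Loss = cost price - selling price:
Loss = $93 - $53 = $40

$40


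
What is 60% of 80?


Convert percentage to decimal:
60% = 0.6
Multiply:
80 x 0.6 = 48

48


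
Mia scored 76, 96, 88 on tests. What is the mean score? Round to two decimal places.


Add the scores:
76 + 96 + 88 = 260
Divide by the number of tests:
260 / 3 = 86.6666... ≈ 86.67

86.67


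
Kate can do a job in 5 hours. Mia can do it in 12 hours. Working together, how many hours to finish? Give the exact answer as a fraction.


Kate's rate: 1/5 of the job per hour
Mia's rate: 1/12 of the job per hour
Combined rate: 1/5 + 1/12 = 17/60 per hour
Time = 1 / (17/60) = 60/17 hours (≈ 3.53 hours)

60/17 hours


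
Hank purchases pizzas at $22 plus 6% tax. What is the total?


Calculate the tax:
6% of $22 = $1.32
Add tax to price:
$22 + $1.32 = $23.32

$23.32


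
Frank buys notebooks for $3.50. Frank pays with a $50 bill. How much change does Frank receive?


Start with the amount paid:
$50
Subtract the price:
$50 - $3.50 = $46.50

$46.50


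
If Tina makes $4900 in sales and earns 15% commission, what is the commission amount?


Convert rate to decimal:
15% = 0.15
Multiply by sales:
$4900 x 0.15 = $735

$735


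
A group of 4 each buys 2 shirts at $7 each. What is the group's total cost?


Cost per person:
2 x $7 = $14
Group total:
4 x $14 = $56

$56


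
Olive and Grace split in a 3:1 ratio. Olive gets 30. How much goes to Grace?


Find the multiplier:
30 / 3 = 10
Apply to Grace's share:
1 x 10 = 10

10


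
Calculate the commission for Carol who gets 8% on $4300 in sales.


Convert rate to decimal:
8% = 0.08
Multiply by sales:
$4300 x 0.08 = $344

$344


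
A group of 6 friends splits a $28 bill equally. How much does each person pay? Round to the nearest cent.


Total bill: $28
Number of people: 6
Each pays: $28 / 6 = $4.6666... ≈ $4.67

$4.67


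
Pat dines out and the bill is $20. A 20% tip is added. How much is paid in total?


Calculate the tip:
20% of $20 = $4
Add tip to meal cost:
$20 + $4 = $24

$24


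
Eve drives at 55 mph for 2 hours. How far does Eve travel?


Use the formula: distance = speed x time
Speed = 55 mph, Time = 2 hours
55 x 2 = 110 miles

110 miles


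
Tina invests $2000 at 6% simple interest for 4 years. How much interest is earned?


Use the formula I = P x R x T / 100
P x R x T = 2000 x 6 x 4 = 48000
I = 48000 / 100 = $480

$480


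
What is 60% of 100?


Convert percentage to decimal:
60% = 0.6
Multiply:
100 x 0.6 = 60

60


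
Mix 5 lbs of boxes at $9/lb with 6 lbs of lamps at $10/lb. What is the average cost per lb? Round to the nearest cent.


Cost of boxes:
5 x $9 = $45
Cost of lamps:
6 x $10 = $60
Total cost: $45 + $60 = $105
Total weight: 11 lbs
Average: $105 / 11 = $9.5454... ≈ $9.55/lb

$9.55/lb


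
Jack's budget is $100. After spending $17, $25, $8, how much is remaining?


Add up expenses:
$17 + $25 + $8 = $50
Subtract from budget:
$100 - $50 = $50

$50


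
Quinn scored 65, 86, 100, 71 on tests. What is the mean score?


Add the scores:
65 + 86 + 100 + 71 = 322
Divide by the number of tests:
322 / 4 = 80.5

80.5


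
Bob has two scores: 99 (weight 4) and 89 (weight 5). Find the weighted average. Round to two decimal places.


Weighted sum:
4 x 99 + 5 x 89 = 841
Total weight:
4 + 5 = 9
Weighted average:
841 / 9 = 93.4444... ≈ 93.44

93.44


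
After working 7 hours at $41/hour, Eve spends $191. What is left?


Calculate earnings:
7 x $41 = $287
Subtract spending:
$287 - $191 = $96

$96


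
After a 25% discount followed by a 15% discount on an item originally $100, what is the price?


First discount:
25% of $100 = $25
Price after first discount:
$100 - $25 = $75
Second discount:
15% of $75 = $11.25
Final price:
$75 - $11.25 = $63.75

$63.75


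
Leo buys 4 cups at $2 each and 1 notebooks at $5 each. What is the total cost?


Cost of cups:
4 x $2 = $8
Cost of notebooks:
1 x $5 = $5
Add both:
$8 + $5 = $13

$13


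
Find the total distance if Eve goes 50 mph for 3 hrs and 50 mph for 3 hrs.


Leg 1 distance:
50 x 3 = 150 miles
Leg 2 distance:
50 x 3 = 150 miles
Total distance:
150 + 150 = 300 miles

300 miles


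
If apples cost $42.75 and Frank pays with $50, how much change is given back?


Start with the amount paid:
$50
Subtract the price:
$50 - $42.75 = $7.25

$7.25


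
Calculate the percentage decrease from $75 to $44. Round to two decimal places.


Find the absolute change:
|44 - 75| = 31
Divide by original and multiply by 100:
31 / 75 x 100 = 41.3333...% ≈ 41.33%

41.33%


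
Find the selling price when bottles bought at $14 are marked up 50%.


Calculate the markup amount:
50% of $14 = $7
Add to cost:
$14 + $7 = $21

$21


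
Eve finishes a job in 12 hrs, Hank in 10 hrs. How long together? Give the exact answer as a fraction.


Eve's rate: 1/12 of the job per hour
Hank's rate: 1/10 of the job per hour
Combined rate: 1/12 + 1/10 = 11/60 per hour
Time = 1 / (11/60) = 60/11 hours (≈ 5.45 hours)

60/11 hours


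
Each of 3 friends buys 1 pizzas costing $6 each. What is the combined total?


Cost per person:
1 x $6 = $6
Group total:
3 x $6 = $18

$18


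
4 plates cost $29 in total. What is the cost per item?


Total cost: $29
Number of items: 4
Unit price: $29 / 4 = $7.25

$7.25


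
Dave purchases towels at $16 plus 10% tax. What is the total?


Calculate the tax:
10% of $16 = $1.60
Add tax to price:
$16 + $1.60 = $17.60

$17.60


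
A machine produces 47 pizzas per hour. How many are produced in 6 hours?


Production rate: 47 pizzas per hour
Time: 6 hours
Total: 47 x 6 = 282 pizzas

282 pizzas


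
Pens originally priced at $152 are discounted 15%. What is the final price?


Calculate the discount amount:
15% of $152 = $22.80
Subtract from original:
$152 - $22.80 = $129.20

$129.20


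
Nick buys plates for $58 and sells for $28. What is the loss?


Selling price = $28
Cost price = $58
Loss = cost price - selling price:
Loss = $58 - $28 = $30

$30


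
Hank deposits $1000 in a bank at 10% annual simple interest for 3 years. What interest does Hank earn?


Use the formula I = P x R x T / 100
P x R x T = 1000 x 10 x 3 = 30000
I = 30000 / 100 = $300

$300


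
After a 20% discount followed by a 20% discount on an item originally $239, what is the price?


First discount:
20% of $239 = $47.80
Price after first discount:
$239 - $47.80 = $191.20
Second discount:
20% of $191.20 = $38.24
Final price:
$191.20 - $38.24 = $152.96

$152.96


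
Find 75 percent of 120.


Convert percentage to decimal:
75% = 0.75
Multiply:
120 x 0.75 = 90

90


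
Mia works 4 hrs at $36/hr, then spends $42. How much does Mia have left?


Calculate earnings:
4 x $36 = $144
Subtract spending:
$144 - $42 = $102

$102


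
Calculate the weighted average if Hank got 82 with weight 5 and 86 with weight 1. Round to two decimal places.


Weighted sum:
5 x 82 + 1 x 86 = 496
Total weight:
5 + 1 = 6
Weighted average:
496 / 6 = 82.6666... ≈ 82.67

82.67


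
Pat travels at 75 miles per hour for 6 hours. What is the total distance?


Use the formula: distance = speed x time
Speed = 75 mph, Time = 6 hours
75 x 6 = 450 miles

450 miles


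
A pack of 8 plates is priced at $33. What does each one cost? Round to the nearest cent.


Total cost: $33
Number of items: 8
Unit price: $33 / 8 = $4.125 ≈ $4.13

$4.13


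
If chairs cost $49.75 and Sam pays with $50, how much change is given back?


Start with the amount paid:
$50
Subtract the price:
$50 - $49.75 = $0.25

$0.25


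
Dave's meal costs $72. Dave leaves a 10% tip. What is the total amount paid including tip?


Calculate the tip:
10% of $72 = $7.20
Add tip to meal cost:
$72 + $7.20 = $79.20

$79.20


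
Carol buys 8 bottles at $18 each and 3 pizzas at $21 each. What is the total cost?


Cost of bottles:
8 x $18 = $144
Cost of pizzas:
3 x $21 = $63
Add both:
$144 + $63 = $207

$207


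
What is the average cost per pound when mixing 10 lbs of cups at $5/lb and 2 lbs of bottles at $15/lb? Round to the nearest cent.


Cost of cups:
10 x $5 = $50
Cost of bottles:
2 x $15 = $30
Total cost: $50 + $30 = $80
Total weight: 12 lbs
Average: $80 / 12 = $6.6666... ≈ $6.67/lb

$6.67/lb


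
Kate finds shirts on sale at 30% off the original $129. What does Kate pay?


Calculate the discount amount:
30% of $129 = $38.70
Subtract from original:
$129 - $38.70 = $90.30

$90.30


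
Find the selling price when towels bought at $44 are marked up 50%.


Calculate the markup amount:
50% of $44 = $22
Add to cost:
$44 + $22 = $66

$66


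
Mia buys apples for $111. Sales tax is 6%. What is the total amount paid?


Calculate the tax:
6% of $111 = $6.66
Add tax to price:
$111 + $6.66 = $117.66

$117.66


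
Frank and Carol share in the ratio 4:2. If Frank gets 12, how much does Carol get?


Find the multiplier:
12 / 4 = 3
Apply to Carol's share:
2 x 3 = 6

6


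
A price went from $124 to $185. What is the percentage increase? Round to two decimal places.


Find the absolute change:
|185 - 124| = 61
Divide by original and multiply by 100:
61 / 124 x 100 = 49.1935...% ≈ 49.19%

49.19%


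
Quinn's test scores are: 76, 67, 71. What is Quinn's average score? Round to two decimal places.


Add the scores:
76 + 67 + 71 = 214
Divide by the number of tests:
214 / 3 = 71.3333... ≈ 71.33

71.33


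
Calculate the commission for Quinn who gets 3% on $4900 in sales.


Convert rate to decimal:
3% = 0.03
Multiply by sales:
$4900 x 0.03 = $147

$147


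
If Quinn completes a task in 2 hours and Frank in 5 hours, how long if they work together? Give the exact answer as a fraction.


Quinn's rate: 1/2 of the job per hour
Frank's rate: 1/5 of the job per hour
Combined rate: 1/2 + 1/5 = 7/10 per hour
Time = 1 / (7/10) = 10/7 hours (≈ 1.43 hours)

10/7 hours


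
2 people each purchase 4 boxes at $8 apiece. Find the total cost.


Cost per person:
4 x $8 = $32
Group total:
2 x $32 = $64

$64


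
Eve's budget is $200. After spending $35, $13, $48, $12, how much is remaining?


Add up expenses:
$35 + $13 + $48 + $12 = $108
Subtract from budget:
$200 - $108 = $92

$92


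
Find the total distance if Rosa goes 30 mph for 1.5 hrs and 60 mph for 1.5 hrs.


Leg 1 distance:
30 x 1.5 = 45 miles
Leg 2 distance:
60 x 1.5 = 90 miles
Total distance:
45 + 90 = 135 miles

135 miles


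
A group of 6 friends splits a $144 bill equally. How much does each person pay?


Total bill: $144
Number of people: 6
Each pays: $144 / 6 = $24

$24


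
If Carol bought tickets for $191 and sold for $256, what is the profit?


Selling price = $256
Cost price = $191
Profit = selling price - cost price:
Profit = $256 - $191 = $65

$65


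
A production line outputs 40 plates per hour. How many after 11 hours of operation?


Production rate: 40 plates per hour
Time: 11 hours
Total: 40 x 11 = 440 plates

440 plates


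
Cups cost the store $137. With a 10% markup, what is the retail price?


Calculate the markup amount:
10% of $137 = $13.70
Add to cost:
$137 + $13.70 = $150.70

$150.70


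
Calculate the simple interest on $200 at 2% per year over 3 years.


Use the formula I = P x R x T / 100
P x R x T = 200 x 2 x 3 = 1200
I = 1200 / 100 = $12

$12


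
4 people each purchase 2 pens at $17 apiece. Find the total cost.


Cost per person:
2 x $17 = $34
Group total:
4 x $34 = $136

$136


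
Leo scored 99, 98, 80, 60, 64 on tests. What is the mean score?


Add the scores:
99 + 98 + 80 + 60 + 64 = 401
Divide by the number of tests:
401 / 5 = 80.2

80.2


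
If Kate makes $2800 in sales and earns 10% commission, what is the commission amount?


Convert rate to decimal:
10% = 0.1
Multiply by sales:
$2800 x 0.1 = $280

$280


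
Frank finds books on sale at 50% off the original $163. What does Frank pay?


Calculate the discount amount:
50% of $163 = $81.50
Subtract from original:
$163 - $81.50 = $81.50

$81.50


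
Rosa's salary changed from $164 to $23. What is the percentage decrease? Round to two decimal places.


Find the absolute change:
|23 - 164| = 141
Divide by original and multiply by 100:
141 / 164 x 100 = 85.9756...% ≈ 85.98%

85.98%


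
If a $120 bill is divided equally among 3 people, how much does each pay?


Total bill: $120
Number of people: 3
Each pays: $120 / 3 = $40

$40


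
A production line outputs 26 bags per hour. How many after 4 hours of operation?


Production rate: 26 bags per hour
Time: 4 hours
Total: 26 x 4 = 104 bags

104 bags


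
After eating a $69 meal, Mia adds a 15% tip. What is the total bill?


Calculate the tip:
15% of $69 = $10.35
Add tip to meal cost:
$69 + $10.35 = $79.35

$79.35


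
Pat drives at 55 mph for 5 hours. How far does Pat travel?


Use the formula: distance = speed x time
Speed = 55 mph, Time = 5 hours
55 x 5 = 275 miles

275 miles


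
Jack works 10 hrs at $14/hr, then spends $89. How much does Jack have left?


Calculate earnings:
10 x $14 = $140
Subtract spending:
$140 - $89 = $51

$51


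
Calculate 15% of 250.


Convert percentage to decimal:
15% = 0.15
Multiply:
250 x 0.15 = 37.5

37.5


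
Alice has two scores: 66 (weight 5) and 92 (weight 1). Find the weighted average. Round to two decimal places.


Weighted sum:
5 x 66 + 1 x 92 = 422
Total weight:
5 + 1 = 6
Weighted average:
422 / 6 = 70.3333... ≈ 70.33

70.33
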